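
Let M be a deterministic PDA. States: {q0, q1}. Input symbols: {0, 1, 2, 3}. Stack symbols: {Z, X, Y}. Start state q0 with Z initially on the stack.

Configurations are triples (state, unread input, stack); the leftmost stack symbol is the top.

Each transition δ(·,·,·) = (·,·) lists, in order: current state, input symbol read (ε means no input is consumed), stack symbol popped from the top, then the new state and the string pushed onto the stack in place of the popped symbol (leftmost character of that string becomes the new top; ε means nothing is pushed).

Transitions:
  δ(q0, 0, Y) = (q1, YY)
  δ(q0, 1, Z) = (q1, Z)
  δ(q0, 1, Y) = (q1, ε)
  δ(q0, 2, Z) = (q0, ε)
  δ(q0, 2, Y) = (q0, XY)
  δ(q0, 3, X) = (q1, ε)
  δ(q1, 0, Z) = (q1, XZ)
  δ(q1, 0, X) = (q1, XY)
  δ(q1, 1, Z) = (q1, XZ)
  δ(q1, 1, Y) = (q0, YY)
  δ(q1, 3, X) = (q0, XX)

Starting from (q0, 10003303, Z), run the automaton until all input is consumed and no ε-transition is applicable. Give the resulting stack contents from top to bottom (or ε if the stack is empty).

(q0, 10003303, Z)
  read 1, top Z: go to q1, push Z → (q1, 0003303, Z)
  read 0, top Z: go to q1, push XZ → (q1, 003303, XZ)
  read 0, top X: go to q1, push XY → (q1, 03303, XYZ)
  read 0, top X: go to q1, push XY → (q1, 3303, XYYZ)
  read 3, top X: go to q0, push XX → (q0, 303, XXYYZ)
  read 3, top X: go to q1, push ε → (q1, 03, XYYZ)
  read 0, top X: go to q1, push XY → (q1, 3, XYYYZ)
  read 3, top X: go to q0, push XX → (q0, ε, XXYYYZ)
All input consumed in state q0 with stack XXYYYZ.

XXYYYZ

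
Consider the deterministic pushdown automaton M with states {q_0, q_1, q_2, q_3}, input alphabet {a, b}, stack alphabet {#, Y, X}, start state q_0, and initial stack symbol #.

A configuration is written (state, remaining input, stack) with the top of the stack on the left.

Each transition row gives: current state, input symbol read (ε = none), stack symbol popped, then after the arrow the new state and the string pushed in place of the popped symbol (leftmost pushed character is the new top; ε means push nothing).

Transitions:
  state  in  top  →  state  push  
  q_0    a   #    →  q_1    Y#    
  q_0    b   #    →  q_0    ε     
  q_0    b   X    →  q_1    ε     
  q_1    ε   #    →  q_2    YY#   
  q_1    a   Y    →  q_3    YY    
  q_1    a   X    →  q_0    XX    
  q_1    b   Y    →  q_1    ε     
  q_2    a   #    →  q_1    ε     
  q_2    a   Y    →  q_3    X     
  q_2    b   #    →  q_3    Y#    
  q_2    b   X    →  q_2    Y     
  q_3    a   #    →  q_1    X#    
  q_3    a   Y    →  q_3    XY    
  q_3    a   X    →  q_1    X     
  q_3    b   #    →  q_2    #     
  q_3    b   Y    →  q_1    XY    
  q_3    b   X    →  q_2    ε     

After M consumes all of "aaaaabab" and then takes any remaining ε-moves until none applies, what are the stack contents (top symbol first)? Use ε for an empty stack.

XYY#

(q_0, aaaaabab, #)
  read a, top #: go to q_1, push Y# → (q_1, aaaabab, Y#)
  read a, top Y: go to q_3, push YY → (q_3, aaabab, YY#)
  read a, top Y: go to q_3, push XY → (q_3, aabab, XYY#)
  read a, top X: go to q_1, push X → (q_1, abab, XYY#)
  read a, top X: go to q_0, push XX → (q_0, bab, XXYY#)
  read b, top X: go to q_1, push ε → (q_1, ab, XYY#)
  read a, top X: go to q_0, push XX → (q_0, b, XXYY#)
  read b, top X: go to q_1, push ε → (q_1, ε, XYY#)
All input consumed in state q_1 with stack XYY#.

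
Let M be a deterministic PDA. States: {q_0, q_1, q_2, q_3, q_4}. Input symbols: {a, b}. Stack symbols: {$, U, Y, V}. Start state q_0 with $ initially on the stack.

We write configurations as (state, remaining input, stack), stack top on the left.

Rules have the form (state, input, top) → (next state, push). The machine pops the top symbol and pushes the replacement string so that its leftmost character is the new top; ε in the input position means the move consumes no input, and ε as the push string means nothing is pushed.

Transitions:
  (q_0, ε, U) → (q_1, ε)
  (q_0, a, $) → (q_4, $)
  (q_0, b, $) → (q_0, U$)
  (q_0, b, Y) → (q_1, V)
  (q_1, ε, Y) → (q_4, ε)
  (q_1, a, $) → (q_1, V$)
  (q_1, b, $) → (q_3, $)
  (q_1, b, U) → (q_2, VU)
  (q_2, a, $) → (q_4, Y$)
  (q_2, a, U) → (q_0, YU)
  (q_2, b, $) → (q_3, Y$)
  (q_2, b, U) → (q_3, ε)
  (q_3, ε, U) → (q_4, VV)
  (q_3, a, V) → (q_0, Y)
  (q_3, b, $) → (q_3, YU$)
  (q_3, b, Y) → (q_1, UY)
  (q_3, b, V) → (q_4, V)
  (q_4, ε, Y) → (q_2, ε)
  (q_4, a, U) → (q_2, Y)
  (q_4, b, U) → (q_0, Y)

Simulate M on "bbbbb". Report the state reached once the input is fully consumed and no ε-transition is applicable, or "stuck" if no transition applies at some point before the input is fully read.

q_2

(q_0, bbbbb, $)
  read b, top $: go to q_0, push U$ → (q_0, bbbb, U$)
  ε-move, top U: go to q_1, push ε → (q_1, bbbb, $)
  read b, top $: go to q_3, push $ → (q_3, bbb, $)
  read b, top $: go to q_3, push YU$ → (q_3, bb, YU$)
  read b, top Y: go to q_1, push UY → (q_1, b, UYU$)
  read b, top U: go to q_2, push VU → (q_2, ε, VUYU$)
All input consumed; M is in state q_2.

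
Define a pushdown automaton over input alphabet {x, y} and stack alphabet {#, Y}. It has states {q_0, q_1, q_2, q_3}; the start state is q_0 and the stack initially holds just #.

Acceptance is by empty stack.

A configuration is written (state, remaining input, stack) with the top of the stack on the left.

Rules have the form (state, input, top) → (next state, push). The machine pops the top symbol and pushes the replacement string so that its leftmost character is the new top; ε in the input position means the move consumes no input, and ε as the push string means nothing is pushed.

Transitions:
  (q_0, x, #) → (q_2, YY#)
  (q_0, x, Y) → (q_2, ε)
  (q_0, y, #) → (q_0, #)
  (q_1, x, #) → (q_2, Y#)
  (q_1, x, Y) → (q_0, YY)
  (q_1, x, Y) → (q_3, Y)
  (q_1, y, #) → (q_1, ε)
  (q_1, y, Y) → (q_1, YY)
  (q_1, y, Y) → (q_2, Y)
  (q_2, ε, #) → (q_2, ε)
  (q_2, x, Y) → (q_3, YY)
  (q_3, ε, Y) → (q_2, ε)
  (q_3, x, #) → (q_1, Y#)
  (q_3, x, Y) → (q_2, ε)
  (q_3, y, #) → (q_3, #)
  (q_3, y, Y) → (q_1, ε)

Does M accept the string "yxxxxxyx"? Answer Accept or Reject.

No computation consumes all input and empties the stack.

Reject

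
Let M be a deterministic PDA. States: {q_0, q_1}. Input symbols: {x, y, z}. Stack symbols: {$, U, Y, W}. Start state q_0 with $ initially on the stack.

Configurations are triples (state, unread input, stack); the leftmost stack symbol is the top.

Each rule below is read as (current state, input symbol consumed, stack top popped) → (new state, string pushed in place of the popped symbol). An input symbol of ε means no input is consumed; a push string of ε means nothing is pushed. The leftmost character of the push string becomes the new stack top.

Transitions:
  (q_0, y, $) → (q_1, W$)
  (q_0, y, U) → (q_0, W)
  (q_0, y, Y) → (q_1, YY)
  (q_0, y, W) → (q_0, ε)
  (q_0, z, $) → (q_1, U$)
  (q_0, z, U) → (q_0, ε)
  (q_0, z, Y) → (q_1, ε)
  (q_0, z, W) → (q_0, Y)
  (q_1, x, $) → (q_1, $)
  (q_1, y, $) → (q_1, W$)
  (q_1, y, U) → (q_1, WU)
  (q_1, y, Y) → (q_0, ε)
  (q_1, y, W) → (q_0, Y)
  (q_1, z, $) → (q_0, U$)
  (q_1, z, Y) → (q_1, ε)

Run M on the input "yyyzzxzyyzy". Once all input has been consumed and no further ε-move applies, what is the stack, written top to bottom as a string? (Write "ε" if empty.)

WU$

(q_0, yyyzzxzyyzy, $)
  read y, top $: go to q_1, push W$ → (q_1, yyzzxzyyzy, W$)
  read y, top W: go to q_0, push Y → (q_0, yzzxzyyzy, Y$)
  read y, top Y: go to q_1, push YY → (q_1, zzxzyyzy, YY$)
  read z, top Y: go to q_1, push ε → (q_1, zxzyyzy, Y$)
  read z, top Y: go to q_1, push ε → (q_1, xzyyzy, $)
  read x, top $: go to q_1, push $ → (q_1, zyyzy, $)
  read z, top $: go to q_0, push U$ → (q_0, yyzy, U$)
  read y, top U: go to q_0, push W → (q_0, yzy, W$)
  read y, top W: go to q_0, push ε → (q_0, zy, $)
  read z, top $: go to q_1, push U$ → (q_1, y, U$)
  read y, top U: go to q_1, push WU → (q_1, ε, WU$)
All input consumed in state q_1 with stack WU$.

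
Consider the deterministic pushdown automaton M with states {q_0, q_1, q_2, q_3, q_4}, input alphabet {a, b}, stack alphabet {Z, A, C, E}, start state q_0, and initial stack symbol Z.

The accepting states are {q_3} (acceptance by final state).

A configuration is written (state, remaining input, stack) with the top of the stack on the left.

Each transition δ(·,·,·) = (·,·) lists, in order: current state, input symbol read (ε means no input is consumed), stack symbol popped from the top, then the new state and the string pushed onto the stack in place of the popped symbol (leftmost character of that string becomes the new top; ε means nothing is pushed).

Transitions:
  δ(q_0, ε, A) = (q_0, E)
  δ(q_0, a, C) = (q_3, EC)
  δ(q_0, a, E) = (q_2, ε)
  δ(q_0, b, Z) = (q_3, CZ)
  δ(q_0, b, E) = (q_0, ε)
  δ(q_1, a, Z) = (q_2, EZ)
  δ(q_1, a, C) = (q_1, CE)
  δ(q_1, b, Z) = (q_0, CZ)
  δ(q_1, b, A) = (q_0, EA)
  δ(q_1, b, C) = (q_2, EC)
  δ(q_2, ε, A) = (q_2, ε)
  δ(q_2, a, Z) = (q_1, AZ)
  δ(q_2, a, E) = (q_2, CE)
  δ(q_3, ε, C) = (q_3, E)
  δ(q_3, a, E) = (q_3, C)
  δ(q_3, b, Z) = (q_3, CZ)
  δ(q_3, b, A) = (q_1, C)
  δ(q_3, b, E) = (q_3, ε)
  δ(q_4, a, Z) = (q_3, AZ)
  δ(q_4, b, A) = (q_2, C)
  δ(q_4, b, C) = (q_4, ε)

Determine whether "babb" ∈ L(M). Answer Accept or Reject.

(q_0, babb, Z)
  read b, top Z: go to q_3, push CZ → (q_3, abb, CZ)
  ε-move, top C: go to q_3, push E → (q_3, abb, EZ)
  read a, top E: go to q_3, push C → (q_3, bb, CZ)
  ε-move, top C: go to q_3, push E → (q_3, bb, EZ)
  read b, top E: go to q_3, push ε → (q_3, b, Z)
  read b, top Z: go to q_3, push CZ → (q_3, ε, CZ)
All input consumed; state q_3 ∈ F.

Accept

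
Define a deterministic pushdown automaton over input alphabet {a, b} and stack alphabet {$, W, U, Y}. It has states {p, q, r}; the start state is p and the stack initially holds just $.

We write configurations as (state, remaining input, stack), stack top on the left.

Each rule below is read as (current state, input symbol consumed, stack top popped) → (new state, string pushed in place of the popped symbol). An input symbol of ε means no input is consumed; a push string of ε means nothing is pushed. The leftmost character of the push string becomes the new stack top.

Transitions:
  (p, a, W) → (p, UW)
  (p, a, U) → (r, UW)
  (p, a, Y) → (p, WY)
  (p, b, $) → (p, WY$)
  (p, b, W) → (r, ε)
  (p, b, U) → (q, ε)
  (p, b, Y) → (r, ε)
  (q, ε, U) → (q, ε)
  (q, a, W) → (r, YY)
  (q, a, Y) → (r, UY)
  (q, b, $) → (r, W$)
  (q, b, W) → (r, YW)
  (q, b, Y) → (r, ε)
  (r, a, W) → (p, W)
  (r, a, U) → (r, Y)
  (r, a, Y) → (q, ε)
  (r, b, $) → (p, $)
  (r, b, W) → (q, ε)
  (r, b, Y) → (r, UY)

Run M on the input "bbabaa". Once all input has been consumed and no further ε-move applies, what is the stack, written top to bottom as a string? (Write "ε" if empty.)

UW$

(p, bbabaa, $)
  read b, top $: go to p, push WY$ → (p, babaa, WY$)
  read b, top W: go to r, push ε → (r, abaa, Y$)
  read a, top Y: go to q, push ε → (q, baa, $)
  read b, top $: go to r, push W$ → (r, aa, W$)
  read a, top W: go to p, push W → (p, a, W$)
  read a, top W: go to p, push UW → (p, ε, UW$)
All input consumed in state p with stack UW$.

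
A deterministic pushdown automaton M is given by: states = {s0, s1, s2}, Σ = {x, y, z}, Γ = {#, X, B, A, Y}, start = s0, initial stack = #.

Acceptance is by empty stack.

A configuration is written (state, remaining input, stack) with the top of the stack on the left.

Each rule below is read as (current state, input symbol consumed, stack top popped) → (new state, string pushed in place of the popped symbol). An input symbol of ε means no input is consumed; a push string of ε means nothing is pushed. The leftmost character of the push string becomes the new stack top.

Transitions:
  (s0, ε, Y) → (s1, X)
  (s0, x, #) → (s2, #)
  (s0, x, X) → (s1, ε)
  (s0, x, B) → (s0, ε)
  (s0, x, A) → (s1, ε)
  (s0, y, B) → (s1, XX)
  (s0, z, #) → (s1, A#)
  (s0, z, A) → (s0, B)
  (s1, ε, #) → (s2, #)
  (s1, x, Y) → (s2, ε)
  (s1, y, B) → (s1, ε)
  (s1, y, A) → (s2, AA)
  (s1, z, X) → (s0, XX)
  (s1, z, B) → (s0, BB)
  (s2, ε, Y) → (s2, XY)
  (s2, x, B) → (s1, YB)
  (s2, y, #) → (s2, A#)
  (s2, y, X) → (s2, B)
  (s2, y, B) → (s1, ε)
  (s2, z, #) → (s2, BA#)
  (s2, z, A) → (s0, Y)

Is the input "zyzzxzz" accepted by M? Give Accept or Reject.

Reject

(s0, zyzzxzz, #)
  read z, top #: go to s1, push A# → (s1, yzzxzz, A#)
  read y, top A: go to s2, push AA → (s2, zzxzz, AA#)
  read z, top A: go to s0, push Y → (s0, zxzz, YA#)
  ε-move, top Y: go to s1, push X → (s1, zxzz, XA#)
  read z, top X: go to s0, push XX → (s0, xzz, XXA#)
  read x, top X: go to s1, push ε → (s1, zz, XA#)
  read z, top X: go to s0, push XX → (s0, z, XXA#)
No transition applies at (s0, z, XXA#); input not fully consumed.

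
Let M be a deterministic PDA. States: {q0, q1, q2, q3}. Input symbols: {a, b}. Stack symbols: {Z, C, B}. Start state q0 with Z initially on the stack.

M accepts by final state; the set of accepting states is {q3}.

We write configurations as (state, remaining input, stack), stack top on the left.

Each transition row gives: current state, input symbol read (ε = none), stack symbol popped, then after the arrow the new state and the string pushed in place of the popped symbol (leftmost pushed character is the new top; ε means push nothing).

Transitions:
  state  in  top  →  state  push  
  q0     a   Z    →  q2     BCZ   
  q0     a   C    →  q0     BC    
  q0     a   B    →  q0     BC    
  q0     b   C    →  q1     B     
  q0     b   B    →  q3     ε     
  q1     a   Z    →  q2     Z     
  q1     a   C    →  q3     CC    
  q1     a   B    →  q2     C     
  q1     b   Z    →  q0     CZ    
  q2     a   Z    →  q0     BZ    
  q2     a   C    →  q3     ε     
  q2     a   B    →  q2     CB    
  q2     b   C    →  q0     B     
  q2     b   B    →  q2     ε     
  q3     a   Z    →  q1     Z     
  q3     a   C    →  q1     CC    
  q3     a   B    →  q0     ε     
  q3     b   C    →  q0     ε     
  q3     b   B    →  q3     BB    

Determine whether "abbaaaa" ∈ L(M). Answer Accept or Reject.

Reject

(q0, abbaaaa, Z)
  read a, top Z: go to q2, push BCZ → (q2, bbaaaa, BCZ)
  read b, top B: go to q2, push ε → (q2, baaaa, CZ)
  read b, top C: go to q0, push B → (q0, aaaa, BZ)
  read a, top B: go to q0, push BC → (q0, aaa, BCZ)
  read a, top B: go to q0, push BC → (q0, aa, BCCZ)
  read a, top B: go to q0, push BC → (q0, a, BCCCZ)
  read a, top B: go to q0, push BC → (q0, ε, BCCCCZ)
All input consumed; state q0 ∉ F and no further ε-move applies.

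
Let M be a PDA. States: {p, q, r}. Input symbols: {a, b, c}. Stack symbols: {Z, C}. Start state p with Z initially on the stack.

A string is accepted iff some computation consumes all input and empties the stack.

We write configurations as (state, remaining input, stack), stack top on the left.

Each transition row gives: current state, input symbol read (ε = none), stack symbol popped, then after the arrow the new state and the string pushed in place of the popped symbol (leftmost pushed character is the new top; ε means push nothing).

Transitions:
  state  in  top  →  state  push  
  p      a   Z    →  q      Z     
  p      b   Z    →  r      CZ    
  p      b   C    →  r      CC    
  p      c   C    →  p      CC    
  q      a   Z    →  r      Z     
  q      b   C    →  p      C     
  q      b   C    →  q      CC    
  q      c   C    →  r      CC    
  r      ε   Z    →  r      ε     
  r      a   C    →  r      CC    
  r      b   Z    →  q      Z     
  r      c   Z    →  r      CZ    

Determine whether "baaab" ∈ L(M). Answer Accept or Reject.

Reject

No computation consumes all input and empties the stack.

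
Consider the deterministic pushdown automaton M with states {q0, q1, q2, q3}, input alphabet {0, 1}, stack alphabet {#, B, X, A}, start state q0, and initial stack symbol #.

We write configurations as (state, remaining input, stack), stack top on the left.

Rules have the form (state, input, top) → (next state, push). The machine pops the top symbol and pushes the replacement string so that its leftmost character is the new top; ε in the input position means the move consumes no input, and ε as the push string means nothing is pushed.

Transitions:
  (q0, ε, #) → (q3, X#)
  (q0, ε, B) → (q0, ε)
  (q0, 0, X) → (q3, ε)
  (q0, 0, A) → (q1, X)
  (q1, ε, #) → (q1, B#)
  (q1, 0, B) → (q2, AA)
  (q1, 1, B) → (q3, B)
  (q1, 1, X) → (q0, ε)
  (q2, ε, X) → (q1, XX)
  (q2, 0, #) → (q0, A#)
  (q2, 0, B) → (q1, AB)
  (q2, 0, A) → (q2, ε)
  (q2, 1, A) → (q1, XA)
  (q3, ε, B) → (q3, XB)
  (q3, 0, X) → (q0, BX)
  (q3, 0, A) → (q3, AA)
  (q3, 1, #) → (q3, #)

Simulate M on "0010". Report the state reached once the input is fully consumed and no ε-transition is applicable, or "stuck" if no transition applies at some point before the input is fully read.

stuck

(q0, 0010, #) ⊢ (q3, 0010, X#) ⊢ (q0, 010, BX#) ⊢ (q0, 010, X#) ⊢ (q3, 10, #) ⊢ (q3, 0, #)
No transition for (q3, 0, top #); M blocks with input 0 remaining.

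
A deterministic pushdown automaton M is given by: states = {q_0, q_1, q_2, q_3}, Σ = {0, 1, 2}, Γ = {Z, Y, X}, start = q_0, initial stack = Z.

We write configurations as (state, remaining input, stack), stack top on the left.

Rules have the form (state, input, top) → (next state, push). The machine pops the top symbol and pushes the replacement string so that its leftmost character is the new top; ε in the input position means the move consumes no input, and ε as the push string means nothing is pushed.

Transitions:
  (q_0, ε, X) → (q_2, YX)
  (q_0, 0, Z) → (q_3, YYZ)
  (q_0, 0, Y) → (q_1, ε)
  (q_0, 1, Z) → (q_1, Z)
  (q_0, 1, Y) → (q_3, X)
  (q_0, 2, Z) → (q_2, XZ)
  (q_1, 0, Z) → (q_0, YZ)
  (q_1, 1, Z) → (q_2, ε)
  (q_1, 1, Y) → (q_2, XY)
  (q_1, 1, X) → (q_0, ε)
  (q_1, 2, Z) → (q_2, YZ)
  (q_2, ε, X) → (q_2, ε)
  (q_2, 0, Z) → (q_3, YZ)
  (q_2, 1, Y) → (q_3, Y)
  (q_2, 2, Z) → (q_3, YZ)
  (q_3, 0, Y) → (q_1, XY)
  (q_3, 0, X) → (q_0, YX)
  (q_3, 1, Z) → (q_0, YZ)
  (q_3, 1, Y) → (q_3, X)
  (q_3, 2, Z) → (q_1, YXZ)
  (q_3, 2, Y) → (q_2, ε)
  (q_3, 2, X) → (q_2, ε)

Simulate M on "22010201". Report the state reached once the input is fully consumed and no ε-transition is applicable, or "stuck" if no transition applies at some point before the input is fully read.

stuck

(q_0, 22010201, Z)
  read 2, top Z: go to q_2, push XZ → (q_2, 2010201, XZ)
  ε-move, top X: go to q_2, push ε → (q_2, 2010201, Z)
  read 2, top Z: go to q_3, push YZ → (q_3, 010201, YZ)
  read 0, top Y: go to q_1, push XY → (q_1, 10201, XYZ)
  read 1, top X: go to q_0, push ε → (q_0, 0201, YZ)
  read 0, top Y: go to q_1, push ε → (q_1, 201, Z)
  read 2, top Z: go to q_2, push YZ → (q_2, 01, YZ)
No transition for (q_2, 0, top Y); M blocks with input 01 remaining.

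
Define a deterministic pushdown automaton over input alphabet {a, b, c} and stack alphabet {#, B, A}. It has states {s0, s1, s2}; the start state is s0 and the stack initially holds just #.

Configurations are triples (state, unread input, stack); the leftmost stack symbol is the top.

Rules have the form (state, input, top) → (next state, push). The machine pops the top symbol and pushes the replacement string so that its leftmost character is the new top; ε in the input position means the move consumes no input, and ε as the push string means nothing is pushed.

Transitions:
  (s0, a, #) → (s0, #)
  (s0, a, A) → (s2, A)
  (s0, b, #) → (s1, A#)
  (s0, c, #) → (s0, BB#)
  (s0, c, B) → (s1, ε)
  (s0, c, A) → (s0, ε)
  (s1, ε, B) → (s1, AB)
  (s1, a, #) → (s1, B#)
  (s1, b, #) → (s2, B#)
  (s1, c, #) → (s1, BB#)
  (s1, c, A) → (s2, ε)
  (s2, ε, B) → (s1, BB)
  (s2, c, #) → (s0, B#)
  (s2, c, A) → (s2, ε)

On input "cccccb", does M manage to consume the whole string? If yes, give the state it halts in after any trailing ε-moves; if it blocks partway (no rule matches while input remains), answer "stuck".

stuck

(s0, cccccb, #)
  read c, top #: go to s0, push BB# → (s0, ccccb, BB#)
  read c, top B: go to s1, push ε → (s1, cccb, B#)
  ε-move, top B: go to s1, push AB → (s1, cccb, AB#)
  read c, top A: go to s2, push ε → (s2, ccb, B#)
  ε-move, top B: go to s1, push BB → (s1, ccb, BB#)
  ε-move, top B: go to s1, push AB → (s1, ccb, ABB#)
  read c, top A: go to s2, push ε → (s2, cb, BB#)
  ε-move, top B: go to s1, push BB → (s1, cb, BBB#)
  ε-move, top B: go to s1, push AB → (s1, cb, ABBB#)
  read c, top A: go to s2, push ε → (s2, b, BBB#)
  ε-move, top B: go to s1, push BB → (s1, b, BBBB#)
  ε-move, top B: go to s1, push AB → (s1, b, ABBBB#)
No transition for (s1, b, top A); M blocks with input b remaining.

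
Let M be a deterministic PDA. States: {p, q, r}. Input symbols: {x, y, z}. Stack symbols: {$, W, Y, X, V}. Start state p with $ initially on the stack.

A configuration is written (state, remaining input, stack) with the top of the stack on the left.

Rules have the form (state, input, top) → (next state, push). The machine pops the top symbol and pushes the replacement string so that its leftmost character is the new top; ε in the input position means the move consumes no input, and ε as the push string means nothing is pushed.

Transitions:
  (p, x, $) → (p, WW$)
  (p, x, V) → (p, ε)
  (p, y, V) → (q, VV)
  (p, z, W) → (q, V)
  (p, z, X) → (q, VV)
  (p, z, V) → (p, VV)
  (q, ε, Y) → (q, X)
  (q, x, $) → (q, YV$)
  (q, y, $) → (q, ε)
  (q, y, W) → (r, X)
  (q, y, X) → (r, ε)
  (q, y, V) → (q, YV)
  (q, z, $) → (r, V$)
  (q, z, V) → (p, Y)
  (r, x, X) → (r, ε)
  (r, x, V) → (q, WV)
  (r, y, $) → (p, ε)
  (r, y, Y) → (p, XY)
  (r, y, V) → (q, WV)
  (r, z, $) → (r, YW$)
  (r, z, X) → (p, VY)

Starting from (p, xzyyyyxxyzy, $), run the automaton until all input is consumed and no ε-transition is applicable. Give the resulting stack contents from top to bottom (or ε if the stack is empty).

VVYVW$

(p, xzyyyyxxyzy, $)
  read x, top $: go to p, push WW$ → (p, zyyyyxxyzy, WW$)
  read z, top W: go to q, push V → (q, yyyyxxyzy, VW$)
  read y, top V: go to q, push YV → (q, yyyxxyzy, YVW$)
  ε-move, top Y: go to q, push X → (q, yyyxxyzy, XVW$)
  read y, top X: go to r, push ε → (r, yyxxyzy, VW$)
  read y, top V: go to q, push WV → (q, yxxyzy, WVW$)
  read y, top W: go to r, push X → (r, xxyzy, XVW$)
  read x, top X: go to r, push ε → (r, xyzy, VW$)
  read x, top V: go to q, push WV → (q, yzy, WVW$)
  read y, top W: go to r, push X → (r, zy, XVW$)
  read z, top X: go to p, push VY → (p, y, VYVW$)
  read y, top V: go to q, push VV → (q, ε, VVYVW$)
All input consumed in state q with stack VVYVW$.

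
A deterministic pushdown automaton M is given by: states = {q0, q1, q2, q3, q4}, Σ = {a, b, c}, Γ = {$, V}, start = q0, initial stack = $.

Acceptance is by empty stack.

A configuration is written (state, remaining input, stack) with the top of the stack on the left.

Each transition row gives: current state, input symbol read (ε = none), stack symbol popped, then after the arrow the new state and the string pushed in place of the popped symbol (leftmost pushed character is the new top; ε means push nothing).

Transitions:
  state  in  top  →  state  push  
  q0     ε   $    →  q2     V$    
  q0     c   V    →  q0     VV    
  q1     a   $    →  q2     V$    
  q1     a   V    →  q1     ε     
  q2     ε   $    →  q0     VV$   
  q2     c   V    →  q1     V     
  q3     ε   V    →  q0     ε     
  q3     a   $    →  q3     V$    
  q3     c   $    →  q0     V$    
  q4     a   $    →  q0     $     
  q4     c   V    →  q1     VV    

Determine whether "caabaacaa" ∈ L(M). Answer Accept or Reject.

Reject

(q0, caabaacaa, $)
  ε-move, top $: go to q2, push V$ → (q2, caabaacaa, V$)
  read c, top V: go to q1, push V → (q1, aabaacaa, V$)
  read a, top V: go to q1, push ε → (q1, abaacaa, $)
  read a, top $: go to q2, push V$ → (q2, baacaa, V$)
No transition applies at (q2, baacaa, V$); input not fully consumed.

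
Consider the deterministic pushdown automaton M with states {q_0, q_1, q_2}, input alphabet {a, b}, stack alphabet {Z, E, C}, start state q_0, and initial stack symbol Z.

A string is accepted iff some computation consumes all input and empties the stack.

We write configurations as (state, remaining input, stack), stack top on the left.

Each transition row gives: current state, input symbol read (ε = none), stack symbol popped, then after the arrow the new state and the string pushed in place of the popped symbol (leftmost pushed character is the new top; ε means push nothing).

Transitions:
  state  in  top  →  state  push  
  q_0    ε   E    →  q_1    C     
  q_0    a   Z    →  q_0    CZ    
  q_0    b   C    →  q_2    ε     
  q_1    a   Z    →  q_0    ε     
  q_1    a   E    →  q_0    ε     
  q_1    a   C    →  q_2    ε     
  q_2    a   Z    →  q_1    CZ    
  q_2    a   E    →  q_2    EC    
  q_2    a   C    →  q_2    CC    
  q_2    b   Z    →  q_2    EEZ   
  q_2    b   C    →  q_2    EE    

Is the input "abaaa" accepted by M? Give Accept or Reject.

Reject

(q_0, abaaa, Z)
  read a, top Z: go to q_0, push CZ → (q_0, baaa, CZ)
  read b, top C: go to q_2, push ε → (q_2, aaa, Z)
  read a, top Z: go to q_1, push CZ → (q_1, aa, CZ)
  read a, top C: go to q_2, push ε → (q_2, a, Z)
  read a, top Z: go to q_1, push CZ → (q_1, ε, CZ)
All input consumed; stack is CZ, not empty, and no further ε-move applies.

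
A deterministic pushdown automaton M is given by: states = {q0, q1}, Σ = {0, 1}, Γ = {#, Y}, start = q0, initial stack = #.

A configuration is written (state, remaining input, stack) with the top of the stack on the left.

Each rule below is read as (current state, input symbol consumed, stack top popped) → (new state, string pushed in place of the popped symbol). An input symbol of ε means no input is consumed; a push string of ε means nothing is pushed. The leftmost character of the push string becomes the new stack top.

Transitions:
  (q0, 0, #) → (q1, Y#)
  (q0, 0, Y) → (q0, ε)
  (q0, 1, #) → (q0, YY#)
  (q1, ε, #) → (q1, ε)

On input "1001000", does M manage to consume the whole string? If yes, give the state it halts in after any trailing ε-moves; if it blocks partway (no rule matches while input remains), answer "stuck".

(q0, 1001000, #) ⊢ (q0, 001000, YY#) ⊢ (q0, 01000, Y#) ⊢ (q0, 1000, #) ⊢ (q0, 000, YY#) ⊢ (q0, 00, Y#) ⊢ (q0, 0, #) ⊢ (q1, ε, Y#)
All input consumed; M is in state q1.

q1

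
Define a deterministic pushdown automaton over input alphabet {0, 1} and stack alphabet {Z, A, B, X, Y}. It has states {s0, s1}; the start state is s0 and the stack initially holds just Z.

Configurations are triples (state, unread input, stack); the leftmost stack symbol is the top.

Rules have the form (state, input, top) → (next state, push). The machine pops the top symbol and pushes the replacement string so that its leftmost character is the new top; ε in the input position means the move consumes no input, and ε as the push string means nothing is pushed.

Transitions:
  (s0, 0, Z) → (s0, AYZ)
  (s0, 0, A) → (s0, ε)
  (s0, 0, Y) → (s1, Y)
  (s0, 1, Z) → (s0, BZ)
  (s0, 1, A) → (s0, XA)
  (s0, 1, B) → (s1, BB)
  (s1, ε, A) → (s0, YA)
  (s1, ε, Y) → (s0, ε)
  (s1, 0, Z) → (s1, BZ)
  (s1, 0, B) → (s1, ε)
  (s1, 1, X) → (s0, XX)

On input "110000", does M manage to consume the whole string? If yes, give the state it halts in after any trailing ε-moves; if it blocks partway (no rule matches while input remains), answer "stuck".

s1

(s0, 110000, Z) ⊢ (s0, 10000, BZ) ⊢ (s1, 0000, BBZ) ⊢ (s1, 000, BZ) ⊢ (s1, 00, Z) ⊢ (s1, 0, BZ) ⊢ (s1, ε, Z)
All input consumed; M is in state s1.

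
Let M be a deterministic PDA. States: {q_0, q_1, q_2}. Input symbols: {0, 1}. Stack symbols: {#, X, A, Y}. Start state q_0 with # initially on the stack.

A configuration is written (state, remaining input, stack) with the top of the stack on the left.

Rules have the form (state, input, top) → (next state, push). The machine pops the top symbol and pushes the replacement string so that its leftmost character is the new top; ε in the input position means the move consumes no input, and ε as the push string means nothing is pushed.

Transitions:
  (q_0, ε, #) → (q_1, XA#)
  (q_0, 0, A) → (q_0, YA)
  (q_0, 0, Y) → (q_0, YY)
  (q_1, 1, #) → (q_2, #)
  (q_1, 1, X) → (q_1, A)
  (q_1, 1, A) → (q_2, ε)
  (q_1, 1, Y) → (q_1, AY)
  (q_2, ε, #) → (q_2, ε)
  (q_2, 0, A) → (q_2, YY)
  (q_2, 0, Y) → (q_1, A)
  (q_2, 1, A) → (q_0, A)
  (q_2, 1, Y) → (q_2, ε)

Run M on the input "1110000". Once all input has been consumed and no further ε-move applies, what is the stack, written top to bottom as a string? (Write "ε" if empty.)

YYYYA#

(q_0, 1110000, #) ⊢ (q_1, 1110000, XA#) ⊢ (q_1, 110000, AA#) ⊢ (q_2, 10000, A#) ⊢ (q_0, 0000, A#) ⊢ (q_0, 000, YA#) ⊢ (q_0, 00, YYA#) ⊢ (q_0, 0, YYYA#) ⊢ (q_0, ε, YYYYA#)
All input consumed in state q_0 with stack YYYYA#.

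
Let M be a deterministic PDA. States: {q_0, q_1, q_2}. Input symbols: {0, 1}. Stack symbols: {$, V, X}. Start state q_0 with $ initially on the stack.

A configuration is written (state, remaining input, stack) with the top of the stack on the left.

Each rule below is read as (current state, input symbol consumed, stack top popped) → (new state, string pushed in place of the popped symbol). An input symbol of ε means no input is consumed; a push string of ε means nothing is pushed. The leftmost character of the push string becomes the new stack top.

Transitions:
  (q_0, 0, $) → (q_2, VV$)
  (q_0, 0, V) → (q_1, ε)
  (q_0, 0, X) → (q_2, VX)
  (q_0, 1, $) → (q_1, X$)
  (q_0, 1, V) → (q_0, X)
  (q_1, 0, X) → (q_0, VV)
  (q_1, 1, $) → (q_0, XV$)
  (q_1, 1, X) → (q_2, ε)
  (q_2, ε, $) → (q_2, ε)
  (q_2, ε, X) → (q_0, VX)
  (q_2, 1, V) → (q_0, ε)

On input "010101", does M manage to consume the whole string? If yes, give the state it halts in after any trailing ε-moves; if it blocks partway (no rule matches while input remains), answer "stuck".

q_0

(q_0, 010101, $) ⊢ (q_2, 10101, VV$) ⊢ (q_0, 0101, V$) ⊢ (q_1, 101, $) ⊢ (q_0, 01, XV$) ⊢ (q_2, 1, VXV$) ⊢ (q_0, ε, XV$)
All input consumed; M is in state q_0.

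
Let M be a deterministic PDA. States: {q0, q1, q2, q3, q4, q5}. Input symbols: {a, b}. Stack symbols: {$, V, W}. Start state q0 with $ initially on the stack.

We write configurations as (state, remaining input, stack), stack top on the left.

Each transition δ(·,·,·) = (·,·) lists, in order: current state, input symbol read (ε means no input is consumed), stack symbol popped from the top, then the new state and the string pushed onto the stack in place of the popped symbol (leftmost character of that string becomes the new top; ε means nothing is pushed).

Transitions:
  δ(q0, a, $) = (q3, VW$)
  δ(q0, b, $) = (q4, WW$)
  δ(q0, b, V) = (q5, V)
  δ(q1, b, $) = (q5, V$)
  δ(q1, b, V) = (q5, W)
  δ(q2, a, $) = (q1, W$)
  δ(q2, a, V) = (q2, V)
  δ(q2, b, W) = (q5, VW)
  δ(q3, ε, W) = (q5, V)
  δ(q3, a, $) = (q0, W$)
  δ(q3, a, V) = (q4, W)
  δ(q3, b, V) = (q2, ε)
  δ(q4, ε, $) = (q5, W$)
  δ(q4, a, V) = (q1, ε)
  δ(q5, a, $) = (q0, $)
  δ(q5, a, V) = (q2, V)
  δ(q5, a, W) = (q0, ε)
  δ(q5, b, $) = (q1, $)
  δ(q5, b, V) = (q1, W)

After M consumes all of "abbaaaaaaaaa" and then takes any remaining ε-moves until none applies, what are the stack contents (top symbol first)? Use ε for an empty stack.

(q0, abbaaaaaaaaa, $)
  read a, top $: go to q3, push VW$ → (q3, bbaaaaaaaaa, VW$)
  read b, top V: go to q2, push ε → (q2, baaaaaaaaa, W$)
  read b, top W: go to q5, push VW → (q5, aaaaaaaaa, VW$)
  read a, top V: go to q2, push V → (q2, aaaaaaaa, VW$)
  read a, top V: go to q2, push V → (q2, aaaaaaa, VW$)
  read a, top V: go to q2, push V → (q2, aaaaaa, VW$)
  read a, top V: go to q2, push V → (q2, aaaaa, VW$)
  read a, top V: go to q2, push V → (q2, aaaa, VW$)
  read a, top V: go to q2, push V → (q2, aaa, VW$)
  read a, top V: go to q2, push V → (q2, aa, VW$)
  read a, top V: go to q2, push V → (q2, a, VW$)
  read a, top V: go to q2, push V → (q2, ε, VW$)
All input consumed in state q2 with stack VW$.

VW$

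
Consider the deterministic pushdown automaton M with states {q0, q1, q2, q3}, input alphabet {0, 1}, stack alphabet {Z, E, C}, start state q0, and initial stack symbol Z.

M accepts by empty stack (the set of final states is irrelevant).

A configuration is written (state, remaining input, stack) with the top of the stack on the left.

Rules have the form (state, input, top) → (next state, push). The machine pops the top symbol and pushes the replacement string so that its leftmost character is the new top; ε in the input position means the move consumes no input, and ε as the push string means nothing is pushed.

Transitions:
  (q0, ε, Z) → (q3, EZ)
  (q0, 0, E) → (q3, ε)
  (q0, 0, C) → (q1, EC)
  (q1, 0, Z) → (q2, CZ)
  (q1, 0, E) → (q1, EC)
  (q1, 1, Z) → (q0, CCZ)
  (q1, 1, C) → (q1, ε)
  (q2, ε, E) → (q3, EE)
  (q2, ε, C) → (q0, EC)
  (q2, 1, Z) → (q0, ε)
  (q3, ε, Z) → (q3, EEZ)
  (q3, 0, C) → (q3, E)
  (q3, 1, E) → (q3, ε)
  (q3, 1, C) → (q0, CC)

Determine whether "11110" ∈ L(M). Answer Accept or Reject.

Reject

(q0, 11110, Z)
  ε-move, top Z: go to q3, push EZ → (q3, 11110, EZ)
  read 1, top E: go to q3, push ε → (q3, 1110, Z)
  ε-move, top Z: go to q3, push EEZ → (q3, 1110, EEZ)
  read 1, top E: go to q3, push ε → (q3, 110, EZ)
  read 1, top E: go to q3, push ε → (q3, 10, Z)
  ε-move, top Z: go to q3, push EEZ → (q3, 10, EEZ)
  read 1, top E: go to q3, push ε → (q3, 0, EZ)
No transition applies at (q3, 0, EZ); input not fully consumed.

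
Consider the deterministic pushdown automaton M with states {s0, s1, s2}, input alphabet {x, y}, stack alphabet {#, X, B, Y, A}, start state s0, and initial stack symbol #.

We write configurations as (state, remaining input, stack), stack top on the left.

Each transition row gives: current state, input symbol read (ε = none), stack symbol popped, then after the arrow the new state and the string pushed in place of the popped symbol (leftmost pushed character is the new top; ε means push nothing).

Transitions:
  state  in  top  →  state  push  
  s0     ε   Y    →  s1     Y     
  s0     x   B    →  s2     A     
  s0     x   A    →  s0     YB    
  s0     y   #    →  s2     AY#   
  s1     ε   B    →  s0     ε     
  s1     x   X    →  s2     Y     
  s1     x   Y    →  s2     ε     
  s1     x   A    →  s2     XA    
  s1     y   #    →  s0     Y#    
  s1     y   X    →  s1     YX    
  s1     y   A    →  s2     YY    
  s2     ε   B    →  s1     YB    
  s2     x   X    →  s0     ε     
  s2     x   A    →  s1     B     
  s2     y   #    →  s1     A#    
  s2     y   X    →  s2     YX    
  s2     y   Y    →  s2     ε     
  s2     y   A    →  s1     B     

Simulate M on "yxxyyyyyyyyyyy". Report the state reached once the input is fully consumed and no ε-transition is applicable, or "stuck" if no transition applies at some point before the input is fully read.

(s0, yxxyyyyyyyyyyy, #)
  read y, top #: go to s2, push AY# → (s2, xxyyyyyyyyyyy, AY#)
  read x, top A: go to s1, push B → (s1, xyyyyyyyyyyy, BY#)
  ε-move, top B: go to s0, push ε → (s0, xyyyyyyyyyyy, Y#)
  ε-move, top Y: go to s1, push Y → (s1, xyyyyyyyyyyy, Y#)
  read x, top Y: go to s2, push ε → (s2, yyyyyyyyyyy, #)
  read y, top #: go to s1, push A# → (s1, yyyyyyyyyy, A#)
  read y, top A: go to s2, push YY → (s2, yyyyyyyyy, YY#)
  read y, top Y: go to s2, push ε → (s2, yyyyyyyy, Y#)
  read y, top Y: go to s2, push ε → (s2, yyyyyyy, #)
  read y, top #: go to s1, push A# → (s1, yyyyyy, A#)
  read y, top A: go to s2, push YY → (s2, yyyyy, YY#)
  read y, top Y: go to s2, push ε → (s2, yyyy, Y#)
  read y, top Y: go to s2, push ε → (s2, yyy, #)
  read y, top #: go to s1, push A# → (s1, yy, A#)
  read y, top A: go to s2, push YY → (s2, y, YY#)
  read y, top Y: go to s2, push ε → (s2, ε, Y#)
All input consumed; M is in state s2.

s2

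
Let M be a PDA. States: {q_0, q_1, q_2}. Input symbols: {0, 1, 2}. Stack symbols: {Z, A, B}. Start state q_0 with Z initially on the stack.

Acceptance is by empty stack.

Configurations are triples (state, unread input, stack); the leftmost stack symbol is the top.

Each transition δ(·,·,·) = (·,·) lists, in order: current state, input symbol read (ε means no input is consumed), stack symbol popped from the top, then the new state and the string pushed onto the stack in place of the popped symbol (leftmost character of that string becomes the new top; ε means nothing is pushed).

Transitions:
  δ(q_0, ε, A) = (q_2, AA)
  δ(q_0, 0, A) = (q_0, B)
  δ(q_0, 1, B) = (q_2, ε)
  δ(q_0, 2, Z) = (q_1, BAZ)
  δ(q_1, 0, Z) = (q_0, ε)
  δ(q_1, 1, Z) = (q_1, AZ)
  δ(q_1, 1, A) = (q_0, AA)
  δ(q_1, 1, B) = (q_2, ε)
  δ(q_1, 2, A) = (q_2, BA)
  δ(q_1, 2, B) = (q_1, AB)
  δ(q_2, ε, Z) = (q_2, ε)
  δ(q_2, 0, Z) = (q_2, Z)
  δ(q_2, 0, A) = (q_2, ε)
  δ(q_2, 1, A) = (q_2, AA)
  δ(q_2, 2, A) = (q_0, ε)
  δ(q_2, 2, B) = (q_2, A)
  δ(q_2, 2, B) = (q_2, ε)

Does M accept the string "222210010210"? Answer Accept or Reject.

One accepting computation: (q_0, 222210010210, Z) ⊢ (q_1, 22210010210, BAZ) ⊢ (q_1, 2210010210, ABAZ) ⊢ (q_2, 210010210, BABAZ) ⊢ (q_2, 10010210, AABAZ) ⊢ (q_2, 0010210, AAABAZ) ⊢ (q_2, 010210, AABAZ) ⊢ (q_2, 10210, ABAZ) ⊢ (q_2, 0210, AABAZ) ⊢ (q_2, 210, ABAZ) ⊢ (q_0, 10, BAZ) ⊢ (q_2, 0, AZ) ⊢ (q_2, ε, Z) ⊢ (q_2, ε, ε)
All input consumed and the stack is empty.

Accept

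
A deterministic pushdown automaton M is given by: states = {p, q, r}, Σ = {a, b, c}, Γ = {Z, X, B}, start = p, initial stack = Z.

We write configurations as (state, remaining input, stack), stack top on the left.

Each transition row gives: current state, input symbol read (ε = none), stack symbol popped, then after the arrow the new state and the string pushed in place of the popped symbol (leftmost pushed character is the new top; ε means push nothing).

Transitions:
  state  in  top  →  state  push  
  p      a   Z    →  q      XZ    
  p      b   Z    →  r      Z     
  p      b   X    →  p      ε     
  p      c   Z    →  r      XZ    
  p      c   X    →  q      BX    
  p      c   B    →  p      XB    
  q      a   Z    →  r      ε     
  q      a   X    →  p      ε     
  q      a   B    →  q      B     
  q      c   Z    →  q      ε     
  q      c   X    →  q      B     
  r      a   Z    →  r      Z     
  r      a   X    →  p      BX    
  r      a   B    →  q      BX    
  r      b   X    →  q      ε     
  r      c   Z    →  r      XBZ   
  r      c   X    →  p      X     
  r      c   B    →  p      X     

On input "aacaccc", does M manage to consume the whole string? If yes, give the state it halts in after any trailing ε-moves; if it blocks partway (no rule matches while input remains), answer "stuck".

stuck

(p, aacaccc, Z)
  read a, top Z: go to q, push XZ → (q, acaccc, XZ)
  read a, top X: go to p, push ε → (p, caccc, Z)
  read c, top Z: go to r, push XZ → (r, accc, XZ)
  read a, top X: go to p, push BX → (p, ccc, BXZ)
  read c, top B: go to p, push XB → (p, cc, XBXZ)
  read c, top X: go to q, push BX → (q, c, BXBXZ)
No transition for (q, c, top B); M blocks with input c remaining.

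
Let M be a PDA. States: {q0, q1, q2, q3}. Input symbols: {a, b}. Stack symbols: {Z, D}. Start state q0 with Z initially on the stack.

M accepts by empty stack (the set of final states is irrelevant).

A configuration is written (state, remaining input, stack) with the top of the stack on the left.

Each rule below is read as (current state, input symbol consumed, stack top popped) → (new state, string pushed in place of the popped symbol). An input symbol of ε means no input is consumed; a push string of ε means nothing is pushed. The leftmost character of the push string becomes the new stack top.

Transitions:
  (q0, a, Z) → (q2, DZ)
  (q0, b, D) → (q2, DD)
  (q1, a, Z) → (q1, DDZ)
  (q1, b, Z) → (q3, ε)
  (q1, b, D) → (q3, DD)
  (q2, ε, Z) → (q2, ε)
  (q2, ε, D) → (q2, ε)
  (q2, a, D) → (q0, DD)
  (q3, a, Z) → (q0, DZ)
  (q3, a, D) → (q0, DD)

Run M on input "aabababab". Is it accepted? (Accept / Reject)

One accepting computation: (q0, aabababab, Z) ⊢ (q2, abababab, DZ) ⊢ (q0, bababab, DDZ) ⊢ (q2, ababab, DDDZ) ⊢ (q2, ababab, DDZ) ⊢ (q2, ababab, DZ) ⊢ (q0, babab, DDZ) ⊢ (q2, abab, DDDZ) ⊢ (q2, abab, DDZ) ⊢ (q2, abab, DZ) ⊢ (q0, bab, DDZ) ⊢ (q2, ab, DDDZ) ⊢ (q2, ab, DDZ) ⊢ (q2, ab, DZ) ⊢ (q0, b, DDZ) ⊢ (q2, ε, DDDZ) ⊢ (q2, ε, DDZ) ⊢ (q2, ε, DZ) ⊢ (q2, ε, Z) ⊢ (q2, ε, ε)
All input consumed and the stack is empty.

Accept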